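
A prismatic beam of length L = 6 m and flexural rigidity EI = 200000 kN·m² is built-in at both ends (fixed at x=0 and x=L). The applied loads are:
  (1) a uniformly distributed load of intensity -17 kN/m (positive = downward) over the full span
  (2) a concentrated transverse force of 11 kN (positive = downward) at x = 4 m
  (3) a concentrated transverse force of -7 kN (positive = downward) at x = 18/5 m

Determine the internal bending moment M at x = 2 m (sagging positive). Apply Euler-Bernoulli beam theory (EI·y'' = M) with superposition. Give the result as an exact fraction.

Load 1 — uniform load w=-17 kN/m over full span:
  M_1 = wLx/2 - wL²/12 - wx²/2 = (-17)·6·2/2 - (-17)·6²/12 - (-17)·2²/2 = -17 kN·m
Load 2 — point force P=11 kN at a=4 m (b=L-a=2):
  M_2 = Pb²(3a+b)x/L³ - Pab²/L²  [x≤a] = 11·2²·(3·4+2)·2/6³ - 11·4·2²/6² = 22/27 kN·m
Load 3 — point force P=-7 kN at a=18/5 m (b=L-a=12/5):
  M_3 = Pb²(3a+b)x/L³ - Pab²/L²  [x≤a] = (-7)·(12/5)²·(3·(18/5)+(12/5))·2/6³ - (-7)·(18/5)·(12/5)²/6² = -112/125 kN·m
Superposition: M = Σ M_i = -57649/3375 kN·m ≈ -17.081185 kN·m

M(2) = -57649/3375 kN·m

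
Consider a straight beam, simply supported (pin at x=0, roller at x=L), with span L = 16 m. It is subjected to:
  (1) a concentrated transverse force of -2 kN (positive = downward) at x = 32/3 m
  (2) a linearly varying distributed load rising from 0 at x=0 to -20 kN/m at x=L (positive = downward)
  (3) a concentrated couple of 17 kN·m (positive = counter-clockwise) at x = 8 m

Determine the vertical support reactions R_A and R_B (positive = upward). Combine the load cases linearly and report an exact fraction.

Load 1 — point force P=-2 kN at a=32/3 m (b=L-a=16/3):
  R_A = Pb/L = (-2)·(16/3)/16 = -2/3 kN
  R_B = Pa/L = (-2)·(32/3)/16 = -4/3 kN
Load 2 — triangular load w₀=-20 kN/m (0→w₀ over full span):
  R_A = w₀L/6 = (-20)·16/6 = -160/3 kN
  R_B = w₀L/3 = (-20)·16/3 = -320/3 kN
Load 3 — applied couple M₀=17 kN·m at a=8 m (b=L-a=8):
  R_A = M₀/L = 17/16 kN
  R_B = -M₀/L = -17/16 kN
Superposition: R_A = -847/16 kN, R_B = -1745/16 kN

R_A = -847/16 kN, R_B = -1745/16 kN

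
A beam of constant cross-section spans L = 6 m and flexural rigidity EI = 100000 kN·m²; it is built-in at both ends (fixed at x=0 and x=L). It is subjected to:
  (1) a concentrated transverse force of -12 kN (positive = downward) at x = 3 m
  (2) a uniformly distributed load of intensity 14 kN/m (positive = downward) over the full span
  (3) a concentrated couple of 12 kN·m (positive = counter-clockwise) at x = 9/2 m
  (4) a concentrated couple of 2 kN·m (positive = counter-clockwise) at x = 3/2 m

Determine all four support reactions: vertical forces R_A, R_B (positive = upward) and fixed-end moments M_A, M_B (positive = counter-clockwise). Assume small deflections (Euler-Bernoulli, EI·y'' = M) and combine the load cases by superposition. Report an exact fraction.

R_A = 309/8 kN, M_A = 291/8 kN·m, R_B = 267/8 kN, M_B = -277/8 kN·m

Load 1 — point force P=-12 kN at a=3 m (b=L-a=3):
  R_A = Pb²(3a+b)/L³ = (-12)·3²·(3·3+3)/6³ = -6 kN
  M_A = Pab²/L² = (-12)·3·3²/6² = -9 kN·m
  R_B = Pa²(a+3b)/L³ = (-12)·3²·(3+3·3)/6³ = -6 kN
  M_B = -Pa²b/L² = -(-12)·3²·3/6² = 9 kN·m
Load 2 — uniform load w=14 kN/m over full span:
  R_A = wL/2 = 14·6/2 = 42 kN
  M_A = wL²/12 = 14·6²/12 = 42 kN·m
  R_B = wL/2 = 14·6/2 = 42 kN
  M_B = -wL²/12 = -14·6²/12 = -42 kN·m
Load 3 — applied couple M₀=12 kN·m at a=9/2 m (b=L-a=3/2):
  R_A = 6M₀ab/L³ = 6·12·(9/2)·(3/2)/6³ = 9/4 kN
  M_A = M₀b(2a-b)/L² = 12·(3/2)·(2·(9/2)-(3/2))/6² = 15/4 kN·m
  R_B = -6M₀ab/L³ = -6·12·(9/2)·(3/2)/6³ = -9/4 kN
  M_B = M₀a(2b-a)/L² = 12·(9/2)·(2·(3/2)-(9/2))/6² = -9/4 kN·m
Load 4 — applied couple M₀=2 kN·m at a=3/2 m (b=L-a=9/2):
  R_A = 6M₀ab/L³ = 6·2·(3/2)·(9/2)/6³ = 3/8 kN
  M_A = M₀b(2a-b)/L² = 2·(9/2)·(2·(3/2)-(9/2))/6² = -3/8 kN·m
  R_B = -6M₀ab/L³ = -6·2·(3/2)·(9/2)/6³ = -3/8 kN
  M_B = M₀a(2b-a)/L² = 2·(3/2)·(2·(9/2)-(3/2))/6² = 5/8 kN·m
Superposition: R_A = 309/8 kN, M_A = 291/8 kN·m, R_B = 267/8 kN, M_B = -277/8 kN·m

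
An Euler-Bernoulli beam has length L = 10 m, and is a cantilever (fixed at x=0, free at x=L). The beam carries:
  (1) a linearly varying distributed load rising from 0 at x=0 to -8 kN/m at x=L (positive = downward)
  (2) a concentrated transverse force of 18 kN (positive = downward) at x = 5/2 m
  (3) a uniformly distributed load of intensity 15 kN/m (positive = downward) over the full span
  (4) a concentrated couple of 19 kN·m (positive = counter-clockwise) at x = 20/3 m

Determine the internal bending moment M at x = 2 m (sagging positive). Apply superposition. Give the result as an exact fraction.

Load 1 — triangular load w₀=-8 kN/m (0→w₀ over full span):
  M_1 = w₀Lx/2 - w₀L²/3 - w₀x³/(6L) = (-8)·10·2/2 - (-8)·10²/3 - (-8)·2³/(6·10) = 2816/15 kN·m
Load 2 — point force P=18 kN at a=5/2 m (b=L-a=15/2):
  M_2 = -P(a-x)  [x≤a] = -18·((5/2)-2) = -9 kN·m
Load 3 — uniform load w=15 kN/m over full span:
  M_3 = -w(L-x)²/2 = -15·(10-2)²/2 = -480 kN·m
Load 4 — applied couple M₀=19 kN·m at a=20/3 m (b=L-a=10/3):
  M_4 = M₀  [x≤a] = 19 = 19 kN·m
Superposition: M = Σ M_i = -4234/15 kN·m ≈ -282.266667 kN·m

M(2) = -4234/15 kN·m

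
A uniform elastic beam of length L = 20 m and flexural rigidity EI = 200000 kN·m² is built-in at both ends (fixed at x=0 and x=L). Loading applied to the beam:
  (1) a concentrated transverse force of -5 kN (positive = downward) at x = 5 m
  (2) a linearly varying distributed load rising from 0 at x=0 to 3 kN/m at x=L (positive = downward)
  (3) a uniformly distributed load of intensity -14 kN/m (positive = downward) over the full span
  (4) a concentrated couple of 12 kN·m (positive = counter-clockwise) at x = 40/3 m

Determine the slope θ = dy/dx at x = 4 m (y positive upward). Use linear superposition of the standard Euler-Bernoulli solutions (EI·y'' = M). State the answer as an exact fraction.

θ(4) = 8193/2000000 rad

Load 1 — point force P=-5 kN at a=5 m (b=L-a=15):
  θ_1 = -Pb²x(2aL-(3a+b)x)/(2L³EI)  [x≤a] = -(-5)·15²·4·(2·5·20-(3·5+15)·4)/(2·20³·200000) = 9/80000 rad
Load 2 — triangular load w₀=3 kN/m (0→w₀ over full span):
  θ_2 = -w₀(2x(L-x)(L-2x)(x+2L)+x²(L-x)²)/(120LEI) = -3·(2·4·(20-4)·(20-2·4)·(4+2·20)+4²·(20-4)²)/(120·20·200000) = -7/15625 rad
Load 3 — uniform load w=-14 kN/m over full span:
  θ_3 = -wx(L-x)(L-2x)/(12EI) = -(-14)·4·(20-4)·(20-2·4)/(12·200000) = 14/3125 rad
Load 4 — applied couple M₀=12 kN·m at a=40/3 m (b=L-a=20/3):
  θ_4 = (R_Ax²/2 - M_Ax)/EI  [x≤a] with R_A=4/5, M_A=4 = ((4/5)·4²/2 - 4·4)/200000 = -3/62500 rad
Superposition: θ = Σ θ_i = 8193/2000000 rad ≈ 0.004097 rad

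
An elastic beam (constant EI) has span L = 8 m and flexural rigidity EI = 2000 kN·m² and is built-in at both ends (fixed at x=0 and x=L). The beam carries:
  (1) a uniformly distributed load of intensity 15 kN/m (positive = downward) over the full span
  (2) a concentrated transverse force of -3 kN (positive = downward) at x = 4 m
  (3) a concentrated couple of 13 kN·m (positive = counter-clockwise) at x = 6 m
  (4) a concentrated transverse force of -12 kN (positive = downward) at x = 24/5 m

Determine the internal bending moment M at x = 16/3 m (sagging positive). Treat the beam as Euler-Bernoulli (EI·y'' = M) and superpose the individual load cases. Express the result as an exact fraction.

Load 1 — uniform load w=15 kN/m over full span:
  M_1 = wLx/2 - wL²/12 - wx²/2 = 15·8·(16/3)/2 - 15·8²/12 - 15·(16/3)²/2 = 80/3 kN·m
Load 2 — point force P=-3 kN at a=4 m (b=L-a=4):
  M_2 = Pa²(a+3b)(L-x)/L³ - Pa²b/L²  [x>a] = (-3)·4²·(4+3·4)·(8-(16/3))/8³ - (-3)·4²·4/8² = -1 kN·m
Load 3 — applied couple M₀=13 kN·m at a=6 m (b=L-a=2):
  M_3 = R_Ax - M_A  [x≤a] with R_A=117/64, M_A=65/16 = (117/64)·(16/3) - (65/16) = 91/16 kN·m
Load 4 — point force P=-12 kN at a=24/5 m (b=L-a=16/5):
  M_4 = Pa²(a+3b)(L-x)/L³ - Pa²b/L²  [x>a] = (-12)·(24/5)²·((24/5)+3·(16/5))·(8-(16/3))/8³ - (-12)·(24/5)²·(16/5)/8² = -864/125 kN·m
Superposition: M = Σ M_i = 146653/6000 kN·m ≈ 24.442167 kN·m

M(16/3) = 146653/6000 kN·m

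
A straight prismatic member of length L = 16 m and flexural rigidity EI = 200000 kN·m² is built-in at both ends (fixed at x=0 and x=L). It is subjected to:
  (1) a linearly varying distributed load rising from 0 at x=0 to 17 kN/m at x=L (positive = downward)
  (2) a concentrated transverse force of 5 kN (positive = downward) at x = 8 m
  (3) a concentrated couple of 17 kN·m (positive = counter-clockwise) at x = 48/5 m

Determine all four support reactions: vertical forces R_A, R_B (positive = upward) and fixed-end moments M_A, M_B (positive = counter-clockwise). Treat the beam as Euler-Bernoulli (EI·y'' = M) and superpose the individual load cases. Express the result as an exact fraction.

R_A = 4483/100 kN, M_A = 12038/75 kN·m, R_B = 9617/100 kN, M_B = -5639/25 kN·m

Load 1 — triangular load w₀=17 kN/m (0→w₀ over full span):
  R_A = 3w₀L/20 = 3·17·16/20 = 204/5 kN
  M_A = w₀L²/30 = 17·16²/30 = 2176/15 kN·m
  R_B = 7w₀L/20 = 7·17·16/20 = 476/5 kN
  M_B = -w₀L²/20 = -17·16²/20 = -1088/5 kN·m
Load 2 — point force P=5 kN at a=8 m (b=L-a=8):
  R_A = Pb²(3a+b)/L³ = 5·8²·(3·8+8)/16³ = 5/2 kN
  M_A = Pab²/L² = 5·8·8²/16² = 10 kN·m
  R_B = Pa²(a+3b)/L³ = 5·8²·(8+3·8)/16³ = 5/2 kN
  M_B = -Pa²b/L² = -5·8²·8/16² = -10 kN·m
Load 3 — applied couple M₀=17 kN·m at a=48/5 m (b=L-a=32/5):
  R_A = 6M₀ab/L³ = 6·17·(48/5)·(32/5)/16³ = 153/100 kN
  M_A = M₀b(2a-b)/L² = 17·(32/5)·(2·(48/5)-(32/5))/16² = 136/25 kN·m
  R_B = -6M₀ab/L³ = -6·17·(48/5)·(32/5)/16³ = -153/100 kN
  M_B = M₀a(2b-a)/L² = 17·(48/5)·(2·(32/5)-(48/5))/16² = 51/25 kN·m
Superposition: R_A = 4483/100 kN, M_A = 12038/75 kN·m, R_B = 9617/100 kN, M_B = -5639/25 kN·m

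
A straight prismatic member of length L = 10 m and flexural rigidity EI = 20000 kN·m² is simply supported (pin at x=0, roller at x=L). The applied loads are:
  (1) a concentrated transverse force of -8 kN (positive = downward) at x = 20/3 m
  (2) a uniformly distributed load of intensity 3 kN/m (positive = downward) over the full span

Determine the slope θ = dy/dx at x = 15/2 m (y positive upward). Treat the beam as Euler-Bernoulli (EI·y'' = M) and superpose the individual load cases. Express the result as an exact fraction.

Load 1 — point force P=-8 kN at a=20/3 m (b=L-a=10/3):
  θ_1 = -Pa(2L²-6Lx+3x²+a²)/(6LEI)  [x>a] = -(-8)·(20/3)·(2·10²-6·10·(15/2)+3·(15/2)²+(20/3)²)/(6·10·20000) = -53/32400 rad
Load 2 — uniform load w=3 kN/m over full span:
  θ_2 = -w(L³-6Lx²+4x³)/(24EI) = -3·(10³-6·10·(15/2)²+4·(15/2)³)/(24·20000) = 11/2560 rad
Superposition: θ = Σ θ_i = 2759/1036800 rad ≈ 0.002661 rad

θ(15/2) = 2759/1036800 rad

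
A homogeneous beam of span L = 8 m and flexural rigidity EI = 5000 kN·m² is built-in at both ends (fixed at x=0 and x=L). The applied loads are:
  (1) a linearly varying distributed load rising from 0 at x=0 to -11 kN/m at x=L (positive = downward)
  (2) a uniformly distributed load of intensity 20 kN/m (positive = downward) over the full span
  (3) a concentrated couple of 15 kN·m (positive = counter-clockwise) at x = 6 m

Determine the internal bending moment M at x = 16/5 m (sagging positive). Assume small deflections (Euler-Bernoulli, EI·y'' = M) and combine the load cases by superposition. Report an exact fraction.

Load 1 — triangular load w₀=-11 kN/m (0→w₀ over full span):
  M_1 = 3w₀Lx/20 - w₀L²/30 - w₀x³/(6L) = 3·(-11)·8·(16/5)/20 - (-11)·8²/30 - (-11)·(16/5)³/(6·8) = -1408/125 kN·m
Load 2 — uniform load w=20 kN/m over full span:
  M_2 = wLx/2 - wL²/12 - wx²/2 = 20·8·(16/5)/2 - 20·8²/12 - 20·(16/5)²/2 = 704/15 kN·m
Load 3 — applied couple M₀=15 kN·m at a=6 m (b=L-a=2):
  M_3 = R_Ax - M_A  [x≤a] with R_A=135/64, M_A=75/16 = (135/64)·(16/5) - (75/16) = 33/16 kN·m
Superposition: M = Σ M_i = 226391/6000 kN·m ≈ 37.731833 kN·m

M(16/5) = 226391/6000 kN·m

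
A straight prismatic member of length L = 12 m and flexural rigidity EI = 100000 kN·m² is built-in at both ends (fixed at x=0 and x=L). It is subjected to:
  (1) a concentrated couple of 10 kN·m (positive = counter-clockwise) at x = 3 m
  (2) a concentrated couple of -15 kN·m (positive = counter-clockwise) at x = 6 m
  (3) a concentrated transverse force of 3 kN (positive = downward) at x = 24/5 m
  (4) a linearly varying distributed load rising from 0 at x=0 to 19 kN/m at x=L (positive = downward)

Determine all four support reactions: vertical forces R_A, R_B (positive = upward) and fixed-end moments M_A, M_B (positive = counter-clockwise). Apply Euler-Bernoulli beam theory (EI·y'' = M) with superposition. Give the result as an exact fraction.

R_A = 70413/2000 kN, M_A = 90759/1000 kN·m, R_B = 163587/2000 kN, M_B = -140881/1000 kN·m

Load 1 — applied couple M₀=10 kN·m at a=3 m (b=L-a=9):
  R_A = 6M₀ab/L³ = 6·10·3·9/12³ = 15/16 kN
  M_A = M₀b(2a-b)/L² = 10·9·(2·3-9)/12² = -15/8 kN·m
  R_B = -6M₀ab/L³ = -6·10·3·9/12³ = -15/16 kN
  M_B = M₀a(2b-a)/L² = 10·3·(2·9-3)/12² = 25/8 kN·m
Load 2 — applied couple M₀=-15 kN·m at a=6 m (b=L-a=6):
  R_A = 6M₀ab/L³ = 6·(-15)·6·6/12³ = -15/8 kN
  M_A = M₀b(2a-b)/L² = (-15)·6·(2·6-6)/12² = -15/4 kN·m
  R_B = -6M₀ab/L³ = -6·(-15)·6·6/12³ = 15/8 kN
  M_B = M₀a(2b-a)/L² = (-15)·6·(2·6-6)/12² = -15/4 kN·m
Load 3 — point force P=3 kN at a=24/5 m (b=L-a=36/5):
  R_A = Pb²(3a+b)/L³ = 3·(36/5)²·(3·(24/5)+(36/5))/12³ = 243/125 kN
  M_A = Pab²/L² = 3·(24/5)·(36/5)²/12² = 648/125 kN·m
  R_B = Pa²(a+3b)/L³ = 3·(24/5)²·((24/5)+3·(36/5))/12³ = 132/125 kN
  M_B = -Pa²b/L² = -3·(24/5)²·(36/5)/12² = -432/125 kN·m
Load 4 — triangular load w₀=19 kN/m (0→w₀ over full span):
  R_A = 3w₀L/20 = 3·19·12/20 = 171/5 kN
  M_A = w₀L²/30 = 19·12²/30 = 456/5 kN·m
  R_B = 7w₀L/20 = 7·19·12/20 = 399/5 kN
  M_B = -w₀L²/20 = -19·12²/20 = -684/5 kN·m
Superposition: R_A = 70413/2000 kN, M_A = 90759/1000 kN·m, R_B = 163587/2000 kN, M_B = -140881/1000 kN·m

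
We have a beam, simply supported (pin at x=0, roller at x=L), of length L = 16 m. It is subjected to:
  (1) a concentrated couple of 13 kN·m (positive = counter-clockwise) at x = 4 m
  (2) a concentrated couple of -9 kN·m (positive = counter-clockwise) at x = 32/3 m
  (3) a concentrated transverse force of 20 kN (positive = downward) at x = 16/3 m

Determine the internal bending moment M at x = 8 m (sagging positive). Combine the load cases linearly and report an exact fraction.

Load 1 — applied couple M₀=13 kN·m at a=4 m (b=L-a=12):
  M_1 = M₀x/L - M₀  [x>a] = 13·8/16 - 13 = -13/2 kN·m
Load 2 — applied couple M₀=-9 kN·m at a=32/3 m (b=L-a=16/3):
  M_2 = M₀x/L  [x≤a] = (-9)·8/16 = -9/2 kN·m
Load 3 — point force P=20 kN at a=16/3 m (b=L-a=32/3):
  M_3 = Pa(L-x)/L  [x>a] = 20·(16/3)·(16-8)/16 = 160/3 kN·m
Superposition: M = Σ M_i = 127/3 kN·m ≈ 42.333333 kN·m

M(8) = 127/3 kN·m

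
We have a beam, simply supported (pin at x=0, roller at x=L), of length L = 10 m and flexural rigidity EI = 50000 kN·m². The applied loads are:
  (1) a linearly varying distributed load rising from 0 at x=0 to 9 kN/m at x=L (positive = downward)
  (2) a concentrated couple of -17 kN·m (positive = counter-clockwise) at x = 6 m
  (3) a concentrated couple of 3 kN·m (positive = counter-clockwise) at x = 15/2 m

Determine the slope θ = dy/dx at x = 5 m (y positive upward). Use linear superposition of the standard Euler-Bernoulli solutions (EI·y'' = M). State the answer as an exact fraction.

Load 1 — triangular load w₀=9 kN/m (0→w₀ over full span):
  θ_1 = -w₀(7L⁴-30L²x²+15x⁴)/(360LEI) = -9·(7·10⁴-30·10²·5²+15·5⁴)/(360·10·50000) = -7/32000 rad
Load 2 — applied couple M₀=-17 kN·m at a=6 m (b=L-a=4):
  θ_2 = (M₀x²/(2L)+C₁)/EI  [x≤a] with C₁=M₀(3b²-L²)/(6L)=221/15 = ((-17)·5²/(2·10)+(221/15))/50000 = -391/3000000 rad
Load 3 — applied couple M₀=3 kN·m at a=15/2 m (b=L-a=5/2):
  θ_3 = (M₀x²/(2L)+C₁)/EI  [x≤a] with C₁=M₀(3b²-L²)/(6L)=-65/16 = (3·5²/(2·10)+(-65/16))/50000 = -1/160000 rad
Superposition: θ = Σ θ_i = -533/1500000 rad ≈ -0.000355 rad

θ(5) = -533/1500000 rad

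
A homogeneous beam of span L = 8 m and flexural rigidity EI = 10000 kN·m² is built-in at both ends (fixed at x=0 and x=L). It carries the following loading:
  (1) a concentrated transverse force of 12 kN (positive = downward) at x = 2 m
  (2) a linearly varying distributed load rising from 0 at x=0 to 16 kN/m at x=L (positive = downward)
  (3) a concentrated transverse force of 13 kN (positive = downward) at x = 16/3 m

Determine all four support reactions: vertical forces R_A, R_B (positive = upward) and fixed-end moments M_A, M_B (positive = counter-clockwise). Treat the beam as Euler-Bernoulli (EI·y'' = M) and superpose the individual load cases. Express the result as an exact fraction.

Load 1 — point force P=12 kN at a=2 m (b=L-a=6):
  R_A = Pb²(3a+b)/L³ = 12·6²·(3·2+6)/8³ = 81/8 kN
  M_A = Pab²/L² = 12·2·6²/8² = 27/2 kN·m
  R_B = Pa²(a+3b)/L³ = 12·2²·(2+3·6)/8³ = 15/8 kN
  M_B = -Pa²b/L² = -12·2²·6/8² = -9/2 kN·m
Load 2 — triangular load w₀=16 kN/m (0→w₀ over full span):
  R_A = 3w₀L/20 = 3·16·8/20 = 96/5 kN
  M_A = w₀L²/30 = 16·8²/30 = 512/15 kN·m
  R_B = 7w₀L/20 = 7·16·8/20 = 224/5 kN
  M_B = -w₀L²/20 = -16·8²/20 = -256/5 kN·m
Load 3 — point force P=13 kN at a=16/3 m (b=L-a=8/3):
  R_A = Pb²(3a+b)/L³ = 13·(8/3)²·(3·(16/3)+(8/3))/8³ = 91/27 kN
  M_A = Pab²/L² = 13·(16/3)·(8/3)²/8² = 208/27 kN·m
  R_B = Pa²(a+3b)/L³ = 13·(16/3)²·((16/3)+3·(8/3))/8³ = 260/27 kN
  M_B = -Pa²b/L² = -13·(16/3)²·(8/3)/8² = -416/27 kN·m
Superposition: R_A = 35311/1080 kN, M_A = 14941/270 kN·m, R_B = 60809/1080 kN, M_B = -19199/270 kN·m

R_A = 35311/1080 kN, M_A = 14941/270 kN·m, R_B = 60809/1080 kN, M_B = -19199/270 kN·m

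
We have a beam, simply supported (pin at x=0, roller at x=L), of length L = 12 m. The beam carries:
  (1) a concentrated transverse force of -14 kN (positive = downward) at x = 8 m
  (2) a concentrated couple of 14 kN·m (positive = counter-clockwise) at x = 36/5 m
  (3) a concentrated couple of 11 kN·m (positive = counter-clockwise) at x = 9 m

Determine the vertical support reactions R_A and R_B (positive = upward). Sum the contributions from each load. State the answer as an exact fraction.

Load 1 — point force P=-14 kN at a=8 m (b=L-a=4):
  R_A = Pb/L = (-14)·4/12 = -14/3 kN
  R_B = Pa/L = (-14)·8/12 = -28/3 kN
Load 2 — applied couple M₀=14 kN·m at a=36/5 m (b=L-a=24/5):
  R_A = M₀/L = 14/12 = 7/6 kN
  R_B = -M₀/L = -14/12 = -7/6 kN
Load 3 — applied couple M₀=11 kN·m at a=9 m (b=L-a=3):
  R_A = M₀/L = 11/12 kN
  R_B = -M₀/L = -11/12 kN
Superposition: R_A = -31/12 kN, R_B = -137/12 kN

R_A = -31/12 kN, R_B = -137/12 kN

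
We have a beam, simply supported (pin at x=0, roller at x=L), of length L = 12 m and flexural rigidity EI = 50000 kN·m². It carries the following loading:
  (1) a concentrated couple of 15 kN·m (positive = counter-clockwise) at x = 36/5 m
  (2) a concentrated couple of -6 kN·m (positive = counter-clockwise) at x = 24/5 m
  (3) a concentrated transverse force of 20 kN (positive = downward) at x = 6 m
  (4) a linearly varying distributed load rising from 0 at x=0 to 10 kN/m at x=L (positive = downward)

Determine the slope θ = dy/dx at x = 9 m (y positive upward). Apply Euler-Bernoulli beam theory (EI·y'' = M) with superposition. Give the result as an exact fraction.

θ(9) = 157281/20000000 rad

Load 1 — applied couple M₀=15 kN·m at a=36/5 m (b=L-a=24/5):
  θ_1 = (M₀x²/(2L)-M₀(x-a)+C₁)/EI  [x>a] with C₁=M₀(3b²-L²)/(6L)=-78/5 = (15·9²/(2·12)-15·(9-(36/5))+(-78/5))/50000 = 321/2000000 rad
Load 2 — applied couple M₀=-6 kN·m at a=24/5 m (b=L-a=36/5):
  θ_2 = (M₀x²/(2L)-M₀(x-a)+C₁)/EI  [x>a] with C₁=M₀(3b²-L²)/(6L)=-24/25 = ((-6)·9²/(2·12)-(-6)·(9-(24/5))+(-24/25))/50000 = 399/5000000 rad
Load 3 — point force P=20 kN at a=6 m (b=L-a=6):
  θ_3 = -Pa(2L²-6Lx+3x²+a²)/(6LEI)  [x>a] = -20·6·(2·12²-6·12·9+3·9²+6²)/(6·12·50000) = 27/10000 rad
Load 4 — triangular load w₀=10 kN/m (0→w₀ over full span):
  θ_4 = -w₀(7L⁴-30L²x²+15x⁴)/(360LEI) = -10·(7·12⁴-30·12²·9²+15·9⁴)/(360·12·50000) = 3939/800000 rad
Superposition: θ = Σ θ_i = 157281/20000000 rad ≈ 0.007864 rad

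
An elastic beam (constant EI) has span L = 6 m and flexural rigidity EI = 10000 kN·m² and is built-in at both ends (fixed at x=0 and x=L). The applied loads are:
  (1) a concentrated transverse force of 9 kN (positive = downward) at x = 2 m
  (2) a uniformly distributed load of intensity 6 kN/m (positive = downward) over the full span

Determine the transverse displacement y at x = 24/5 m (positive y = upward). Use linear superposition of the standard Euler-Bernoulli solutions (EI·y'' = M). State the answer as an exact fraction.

Load 1 — point force P=9 kN at a=2 m (b=L-a=4):
  y_1 = -Pa²(L-x)²(3bL-(3b+a)(L-x))/(6L³EI)  [x>a] = -9·2²·(6-(24/5))²·(3·4·6-(3·4+2)·(6-(24/5)))/(6·6³·10000) = -69/312500 m
Load 2 — uniform load w=6 kN/m over full span:
  y_2 = -wx²(L-x)²/(24EI) = -6·(24/5)²·(6-(24/5))²/(24·10000) = -324/390625 m
Superposition: y = Σ y_i = -1641/1562500 m ≈ -0.001050 m

y(24/5) = -1641/1562500 m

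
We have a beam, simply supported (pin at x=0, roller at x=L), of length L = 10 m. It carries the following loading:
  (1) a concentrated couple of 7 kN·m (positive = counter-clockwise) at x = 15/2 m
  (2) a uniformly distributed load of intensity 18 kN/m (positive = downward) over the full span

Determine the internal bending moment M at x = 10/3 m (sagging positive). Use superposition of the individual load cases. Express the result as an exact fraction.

Load 1 — applied couple M₀=7 kN·m at a=15/2 m (b=L-a=5/2):
  M_1 = M₀x/L  [x≤a] = 7·(10/3)/10 = 7/3 kN·m
Load 2 — uniform load w=18 kN/m over full span:
  M_2 = wx(L-x)/2 = 18·(10/3)·(10-(10/3))/2 = 200 kN·m
Superposition: M = Σ M_i = 607/3 kN·m ≈ 202.333333 kN·m

M(10/3) = 607/3 kN·m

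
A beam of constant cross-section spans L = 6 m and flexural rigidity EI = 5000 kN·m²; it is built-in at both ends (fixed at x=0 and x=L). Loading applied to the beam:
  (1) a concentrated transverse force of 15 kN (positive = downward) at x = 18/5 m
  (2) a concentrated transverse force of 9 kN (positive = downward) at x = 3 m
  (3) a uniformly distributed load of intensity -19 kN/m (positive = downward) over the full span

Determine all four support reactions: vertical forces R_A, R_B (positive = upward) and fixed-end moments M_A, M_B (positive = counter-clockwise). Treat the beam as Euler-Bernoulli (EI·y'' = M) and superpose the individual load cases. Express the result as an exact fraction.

R_A = -2361/50 kN, M_A = -4161/100 kN·m, R_B = -2139/50 kN, M_B = 3729/100 kN·m

Load 1 — point force P=15 kN at a=18/5 m (b=L-a=12/5):
  R_A = Pb²(3a+b)/L³ = 15·(12/5)²·(3·(18/5)+(12/5))/6³ = 132/25 kN
  M_A = Pab²/L² = 15·(18/5)·(12/5)²/6² = 216/25 kN·m
  R_B = Pa²(a+3b)/L³ = 15·(18/5)²·((18/5)+3·(12/5))/6³ = 243/25 kN
  M_B = -Pa²b/L² = -15·(18/5)²·(12/5)/6² = -324/25 kN·m
Load 2 — point force P=9 kN at a=3 m (b=L-a=3):
  R_A = Pb²(3a+b)/L³ = 9·3²·(3·3+3)/6³ = 9/2 kN
  M_A = Pab²/L² = 9·3·3²/6² = 27/4 kN·m
  R_B = Pa²(a+3b)/L³ = 9·3²·(3+3·3)/6³ = 9/2 kN
  M_B = -Pa²b/L² = -9·3²·3/6² = -27/4 kN·m
Load 3 — uniform load w=-19 kN/m over full span:
  R_A = wL/2 = (-19)·6/2 = -57 kN
  M_A = wL²/12 = (-19)·6²/12 = -57 kN·m
  R_B = wL/2 = (-19)·6/2 = -57 kN
  M_B = -wL²/12 = -(-19)·6²/12 = 57 kN·m
Superposition: R_A = -2361/50 kN, M_A = -4161/100 kN·m, R_B = -2139/50 kN, M_B = 3729/100 kN·m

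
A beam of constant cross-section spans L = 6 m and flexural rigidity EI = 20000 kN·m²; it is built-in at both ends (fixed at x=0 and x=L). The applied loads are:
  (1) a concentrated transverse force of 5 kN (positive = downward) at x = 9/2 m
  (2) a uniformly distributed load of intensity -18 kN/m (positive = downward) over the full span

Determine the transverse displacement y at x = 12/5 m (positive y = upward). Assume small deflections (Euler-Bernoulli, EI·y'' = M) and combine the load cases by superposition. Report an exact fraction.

Load 1 — point force P=5 kN at a=9/2 m (b=L-a=3/2):
  y_1 = -Pb²x²(3aL-(3a+b)x)/(6L³EI)  [x≤a] = -5·(3/2)²·(12/5)²·(3·(9/2)·6-(3·(9/2)+(3/2))·(12/5))/(6·6³·20000) = -9/80000 m
Load 2 — uniform load w=-18 kN/m over full span:
  y_2 = -wx²(L-x)²/(24EI) = -(-18)·(12/5)²·(6-(12/5))²/(24·20000) = 2187/781250 m
Superposition: y = Σ y_i = 134343/50000000 m ≈ 0.002687 m

y(12/5) = 134343/50000000 m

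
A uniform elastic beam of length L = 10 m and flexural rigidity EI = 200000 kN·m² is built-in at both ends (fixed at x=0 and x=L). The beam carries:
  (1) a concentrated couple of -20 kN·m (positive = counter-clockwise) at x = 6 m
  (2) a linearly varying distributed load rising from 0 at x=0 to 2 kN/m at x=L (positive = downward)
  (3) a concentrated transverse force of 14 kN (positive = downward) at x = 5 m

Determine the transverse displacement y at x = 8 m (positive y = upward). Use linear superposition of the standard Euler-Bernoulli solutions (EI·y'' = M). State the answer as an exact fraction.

Load 1 — applied couple M₀=-20 kN·m at a=6 m (b=L-a=4):
  y_1 = (R_Ax³/6 - M_Ax²/2 - M₀(x-a)²/2)/EI  [x>a] with R_A=-72/25, M_A=-32/5 = ((-72/25)·8³/6 - (-32/5)·8²/2 - (-20)·(8-6)²/2)/200000 = -3/625000 m
Load 2 — triangular load w₀=2 kN/m (0→w₀ over full span):
  y_2 = -w₀x²(L-x)²(x+2L)/(120LEI) = -2·8²·(10-8)²·(8+2·10)/(120·10·200000) = -14/234375 m
Load 3 — point force P=14 kN at a=5 m (b=L-a=5):
  y_3 = -Pa²(L-x)²(3bL-(3b+a)(L-x))/(6L³EI)  [x>a] = -14·5²·(10-8)²·(3·5·10-(3·5+5)·(10-8))/(6·10³·200000) = -77/600000 m
Superposition: y = Σ y_i = -2893/15000000 m ≈ -0.000193 m

y(8) = -2893/15000000 m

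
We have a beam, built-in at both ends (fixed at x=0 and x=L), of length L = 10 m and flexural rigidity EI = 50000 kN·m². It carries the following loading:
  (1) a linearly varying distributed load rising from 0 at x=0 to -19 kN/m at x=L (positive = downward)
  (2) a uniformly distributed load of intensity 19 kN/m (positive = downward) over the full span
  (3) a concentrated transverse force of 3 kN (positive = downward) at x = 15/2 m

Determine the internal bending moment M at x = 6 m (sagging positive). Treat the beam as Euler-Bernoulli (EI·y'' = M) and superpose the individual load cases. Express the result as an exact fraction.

M(6) = 5089/160 kN·m

Load 1 — triangular load w₀=-19 kN/m (0→w₀ over full span):
  M_1 = 3w₀Lx/20 - w₀L²/30 - w₀x³/(6L) = 3·(-19)·10·6/20 - (-19)·10²/30 - (-19)·6³/(6·10) = -589/15 kN·m
Load 2 — uniform load w=19 kN/m over full span:
  M_2 = wLx/2 - wL²/12 - wx²/2 = 19·10·6/2 - 19·10²/12 - 19·6²/2 = 209/3 kN·m
Load 3 — point force P=3 kN at a=15/2 m (b=L-a=5/2):
  M_3 = Pb²(3a+b)x/L³ - Pab²/L²  [x≤a] = 3·(5/2)²·(3·(15/2)+(5/2))·6/10³ - 3·(15/2)·(5/2)²/10² = 45/32 kN·m
Superposition: M = Σ M_i = 5089/160 kN·m ≈ 31.806250 kN·m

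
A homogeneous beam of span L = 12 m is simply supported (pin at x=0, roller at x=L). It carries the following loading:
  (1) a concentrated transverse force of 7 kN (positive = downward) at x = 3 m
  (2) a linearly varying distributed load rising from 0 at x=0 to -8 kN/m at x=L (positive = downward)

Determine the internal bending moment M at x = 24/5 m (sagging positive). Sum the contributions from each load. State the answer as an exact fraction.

Load 1 — point force P=7 kN at a=3 m (b=L-a=9):
  M_1 = Pa(L-x)/L  [x>a] = 7·3·(12-(24/5))/12 = 63/5 kN·m
Load 2 — triangular load w₀=-8 kN/m (0→w₀ over full span):
  M_2 = w₀Lx/6 - w₀x³/(6L) = (-8)·12·(24/5)/6 - (-8)·(24/5)³/(6·12) = -8064/125 kN·m
Superposition: M = Σ M_i = -6489/125 kN·m ≈ -51.912000 kN·m

M(24/5) = -6489/125 kN·m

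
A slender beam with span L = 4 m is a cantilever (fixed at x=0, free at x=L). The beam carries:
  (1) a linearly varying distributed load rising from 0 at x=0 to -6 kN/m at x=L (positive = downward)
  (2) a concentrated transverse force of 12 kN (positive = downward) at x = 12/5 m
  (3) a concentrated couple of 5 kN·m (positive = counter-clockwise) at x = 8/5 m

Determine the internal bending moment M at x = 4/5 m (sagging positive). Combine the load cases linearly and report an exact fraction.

Load 1 — triangular load w₀=-6 kN/m (0→w₀ over full span):
  M_1 = w₀Lx/2 - w₀L²/3 - w₀x³/(6L) = (-6)·4·(4/5)/2 - (-6)·4²/3 - (-6)·(4/5)³/(6·4) = 2816/125 kN·m
Load 2 — point force P=12 kN at a=12/5 m (b=L-a=8/5):
  M_2 = -P(a-x)  [x≤a] = -12·((12/5)-(4/5)) = -96/5 kN·m
Load 3 — applied couple M₀=5 kN·m at a=8/5 m (b=L-a=12/5):
  M_3 = M₀  [x≤a] = 5 = 5 kN·m
Superposition: M = Σ M_i = 1041/125 kN·m ≈ 8.328000 kN·m

M(4/5) = 1041/125 kN·m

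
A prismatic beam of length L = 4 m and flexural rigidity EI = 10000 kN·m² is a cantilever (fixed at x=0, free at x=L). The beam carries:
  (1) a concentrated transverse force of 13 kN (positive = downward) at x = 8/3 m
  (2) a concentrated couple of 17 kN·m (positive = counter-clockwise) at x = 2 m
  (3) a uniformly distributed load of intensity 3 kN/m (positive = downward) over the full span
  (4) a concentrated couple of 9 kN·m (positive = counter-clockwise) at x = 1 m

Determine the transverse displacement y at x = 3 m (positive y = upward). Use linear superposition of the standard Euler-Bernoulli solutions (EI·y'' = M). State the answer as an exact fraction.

y(3) = -46141/6480000 m

Load 1 — point force P=13 kN at a=8/3 m (b=L-a=4/3):
  y_1 = -Pa²(3x-a)/(6EI)  [x>a] = -13·(8/3)²·(3·3-(8/3))/(6·10000) = -494/50625 m
Load 2 — applied couple M₀=17 kN·m at a=2 m (b=L-a=2):
  y_2 = M₀a(2x-a)/(2EI)  [x>a] = 17·2·(2·3-2)/(2·10000) = 17/2500 m
Load 3 — uniform load w=3 kN/m over full span:
  y_3 = -wx²(x²-4Lx+6L²)/(24EI) = -3·3²·(3²-4·4·3+6·4²)/(24·10000) = -513/80000 m
Load 4 — applied couple M₀=9 kN·m at a=1 m (b=L-a=3):
  y_4 = M₀a(2x-a)/(2EI)  [x>a] = 9·1·(2·3-1)/(2·10000) = 9/4000 m
Superposition: y = Σ y_i = -46141/6480000 m ≈ -0.007121 m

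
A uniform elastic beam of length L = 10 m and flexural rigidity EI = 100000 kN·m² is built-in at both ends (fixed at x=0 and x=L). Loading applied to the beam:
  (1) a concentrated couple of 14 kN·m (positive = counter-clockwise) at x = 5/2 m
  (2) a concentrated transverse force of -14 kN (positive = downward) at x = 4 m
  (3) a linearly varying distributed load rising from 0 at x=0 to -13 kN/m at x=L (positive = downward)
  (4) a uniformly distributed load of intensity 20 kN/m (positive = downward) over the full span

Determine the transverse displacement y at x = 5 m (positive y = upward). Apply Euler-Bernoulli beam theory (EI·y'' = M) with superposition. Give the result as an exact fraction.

Load 1 — applied couple M₀=14 kN·m at a=5/2 m (b=L-a=15/2):
  y_1 = (R_Ax³/6 - M_Ax²/2 - M₀(x-a)²/2)/EI  [x>a] with R_A=63/40, M_A=-21/8 = ((63/40)·5³/6 - (-21/8)·5²/2 - 14·(5-(5/2))²/2)/100000 = 7/32000 m
Load 2 — point force P=-14 kN at a=4 m (b=L-a=6):
  y_2 = -Pa²(L-x)²(3bL-(3b+a)(L-x))/(6L³EI)  [x>a] = -(-14)·4²·(10-5)²·(3·6·10-(3·6+4)·(10-5))/(6·10³·100000) = 49/75000 m
Load 3 — triangular load w₀=-13 kN/m (0→w₀ over full span):
  y_3 = -w₀x²(L-x)²(x+2L)/(120LEI) = -(-13)·5²·(10-5)²·(5+2·10)/(120·10·100000) = 13/7680 m
Load 4 — uniform load w=20 kN/m over full span:
  y_4 = -wx²(L-x)²/(24EI) = -20·5²·(10-5)²/(24·100000) = -1/192 m
Superposition: y = Σ y_i = -12689/4800000 m ≈ -0.002644 m

y(5) = -12689/4800000 m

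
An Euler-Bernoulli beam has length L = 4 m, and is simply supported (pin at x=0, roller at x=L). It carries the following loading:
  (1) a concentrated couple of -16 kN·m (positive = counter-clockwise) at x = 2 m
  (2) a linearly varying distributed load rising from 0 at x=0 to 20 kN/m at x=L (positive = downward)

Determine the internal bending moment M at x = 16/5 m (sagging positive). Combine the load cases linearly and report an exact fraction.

Load 1 — applied couple M₀=-16 kN·m at a=2 m (b=L-a=2):
  M_1 = M₀x/L - M₀  [x>a] = (-16)·(16/5)/4 - (-16) = 16/5 kN·m
Load 2 — triangular load w₀=20 kN/m (0→w₀ over full span):
  M_2 = w₀Lx/6 - w₀x³/(6L) = 20·4·(16/5)/6 - 20·(16/5)³/(6·4) = 384/25 kN·m
Superposition: M = Σ M_i = 464/25 kN·m ≈ 18.560000 kN·m

M(16/5) = 464/25 kN·m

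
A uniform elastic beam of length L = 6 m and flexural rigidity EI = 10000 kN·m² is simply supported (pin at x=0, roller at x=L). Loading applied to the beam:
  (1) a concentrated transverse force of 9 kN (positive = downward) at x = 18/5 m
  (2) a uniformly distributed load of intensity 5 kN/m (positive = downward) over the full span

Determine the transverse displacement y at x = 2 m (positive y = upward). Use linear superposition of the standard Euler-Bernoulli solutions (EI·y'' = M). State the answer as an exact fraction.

y(2) = -9827/937500 m

Load 1 — point force P=9 kN at a=18/5 m (b=L-a=12/5):
  y_1 = -Pbx(L²-b²-x²)/(6LEI)  [x≤a] = -9·(12/5)·2·(6²-(12/5)²-2²)/(6·6·10000) = -246/78125 m
Load 2 — uniform load w=5 kN/m over full span:
  y_2 = -wx(L³-2Lx²+x³)/(24EI) = -5·2·(6³-2·6·2²+2³)/(24·10000) = -11/1500 m
Superposition: y = Σ y_i = -9827/937500 m ≈ -0.010482 m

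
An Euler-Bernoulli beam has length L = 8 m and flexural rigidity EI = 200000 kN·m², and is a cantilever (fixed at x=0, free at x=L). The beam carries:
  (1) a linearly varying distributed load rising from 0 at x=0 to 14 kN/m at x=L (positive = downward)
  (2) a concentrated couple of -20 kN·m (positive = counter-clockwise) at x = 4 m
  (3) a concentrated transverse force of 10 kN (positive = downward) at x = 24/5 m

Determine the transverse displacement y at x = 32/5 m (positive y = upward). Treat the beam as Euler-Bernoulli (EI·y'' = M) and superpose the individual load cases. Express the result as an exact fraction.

Load 1 — triangular load w₀=14 kN/m (0→w₀ over full span):
  y_1 = (w₀Lx³/12-w₀L²x²/6-w₀x⁵/(120L))/EI = (14·8·(32/5)³/12-14·8²·(32/5)²/6-14·(32/5)⁵/(120·8))/200000 = -2802688/146484375 m
Load 2 — applied couple M₀=-20 kN·m at a=4 m (b=L-a=4):
  y_2 = M₀a(2x-a)/(2EI)  [x>a] = (-20)·4·(2·(32/5)-4)/(2·200000) = -11/6250 m
Load 3 — point force P=10 kN at a=24/5 m (b=L-a=16/5):
  y_3 = -Pa²(3x-a)/(6EI)  [x>a] = -10·(24/5)²·(3·(32/5)-(24/5))/(6·200000) = -216/78125 m
Superposition: y = Σ y_i = -6931001/292968750 m ≈ -0.023658 m

y(32/5) = -6931001/292968750 m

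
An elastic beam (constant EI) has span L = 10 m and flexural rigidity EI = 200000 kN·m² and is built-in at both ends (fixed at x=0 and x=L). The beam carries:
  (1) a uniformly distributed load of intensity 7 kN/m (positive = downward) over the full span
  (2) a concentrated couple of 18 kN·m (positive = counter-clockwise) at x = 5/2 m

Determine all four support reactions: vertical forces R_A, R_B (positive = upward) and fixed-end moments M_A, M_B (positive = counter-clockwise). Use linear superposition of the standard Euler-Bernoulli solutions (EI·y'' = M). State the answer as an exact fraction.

R_A = 1481/40 kN, M_A = 1319/24 kN·m, R_B = 1319/40 kN, M_B = -1265/24 kN·m

Load 1 — uniform load w=7 kN/m over full span:
  R_A = wL/2 = 7·10/2 = 35 kN
  M_A = wL²/12 = 7·10²/12 = 175/3 kN·m
  R_B = wL/2 = 7·10/2 = 35 kN
  M_B = -wL²/12 = -7·10²/12 = -175/3 kN·m
Load 2 — applied couple M₀=18 kN·m at a=5/2 m (b=L-a=15/2):
  R_A = 6M₀ab/L³ = 6·18·(5/2)·(15/2)/10³ = 81/40 kN
  M_A = M₀b(2a-b)/L² = 18·(15/2)·(2·(5/2)-(15/2))/10² = -27/8 kN·m
  R_B = -6M₀ab/L³ = -6·18·(5/2)·(15/2)/10³ = -81/40 kN
  M_B = M₀a(2b-a)/L² = 18·(5/2)·(2·(15/2)-(5/2))/10² = 45/8 kN·m
Superposition: R_A = 1481/40 kN, M_A = 1319/24 kN·m, R_B = 1319/40 kN, M_B = -1265/24 kN·m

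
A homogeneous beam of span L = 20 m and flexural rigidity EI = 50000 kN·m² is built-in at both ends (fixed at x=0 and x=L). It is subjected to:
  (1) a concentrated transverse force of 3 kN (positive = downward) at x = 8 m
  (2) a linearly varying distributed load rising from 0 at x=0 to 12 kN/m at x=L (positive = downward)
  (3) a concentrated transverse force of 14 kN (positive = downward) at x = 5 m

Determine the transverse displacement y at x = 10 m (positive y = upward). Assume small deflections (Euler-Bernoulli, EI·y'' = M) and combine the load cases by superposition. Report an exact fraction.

Load 1 — point force P=3 kN at a=8 m (b=L-a=12):
  y_1 = -Pa²(L-x)²(3bL-(3b+a)(L-x))/(6L³EI)  [x>a] = -3·8²·(20-10)²·(3·12·20-(3·12+8)·(20-10))/(6·20³·50000) = -7/3125 m
Load 2 — triangular load w₀=12 kN/m (0→w₀ over full span):
  y_2 = -w₀x²(L-x)²(x+2L)/(120LEI) = -12·10²·(20-10)²·(10+2·20)/(120·20·50000) = -1/20 m
Load 3 — point force P=14 kN at a=5 m (b=L-a=15):
  y_3 = -Pa²(L-x)²(3bL-(3b+a)(L-x))/(6L³EI)  [x>a] = -14·5²·(20-10)²·(3·15·20-(3·15+5)·(20-10))/(6·20³·50000) = -7/1200 m
Superposition: y = Σ y_i = -8711/150000 m ≈ -0.058073 m

y(10) = -8711/150000 m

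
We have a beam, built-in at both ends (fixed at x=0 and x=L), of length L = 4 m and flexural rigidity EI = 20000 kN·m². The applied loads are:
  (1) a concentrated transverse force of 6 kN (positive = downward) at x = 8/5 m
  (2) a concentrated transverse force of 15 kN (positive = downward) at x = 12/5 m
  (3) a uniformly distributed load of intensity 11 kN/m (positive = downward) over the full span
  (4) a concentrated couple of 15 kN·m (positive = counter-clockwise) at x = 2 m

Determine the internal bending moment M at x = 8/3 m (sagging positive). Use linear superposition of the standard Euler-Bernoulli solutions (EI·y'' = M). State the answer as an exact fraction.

Load 1 — point force P=6 kN at a=8/5 m (b=L-a=12/5):
  M_1 = Pa²(a+3b)(L-x)/L³ - Pa²b/L²  [x>a] = 6·(8/5)²·((8/5)+3·(12/5))·(4-(8/3))/4³ - 6·(8/5)²·(12/5)/4² = 64/125 kN·m
Load 2 — point force P=15 kN at a=12/5 m (b=L-a=8/5):
  M_2 = Pa²(a+3b)(L-x)/L³ - Pa²b/L²  [x>a] = 15·(12/5)²·((12/5)+3·(8/5))·(4-(8/3))/4³ - 15·(12/5)²·(8/5)/4² = 108/25 kN·m
Load 3 — uniform load w=11 kN/m over full span:
  M_3 = wLx/2 - wL²/12 - wx²/2 = 11·4·(8/3)/2 - 11·4²/12 - 11·(8/3)²/2 = 44/9 kN·m
Load 4 — applied couple M₀=15 kN·m at a=2 m (b=L-a=2):
  M_4 = R_Ax - M_A - M₀  [x>a] with R_A=45/8, M_A=15/4 = (45/8)·(8/3) - (15/4) - 15 = -15/4 kN·m
Superposition: M = Σ M_i = 26869/4500 kN·m ≈ 5.970889 kN·m

M(8/3) = 26869/4500 kN·m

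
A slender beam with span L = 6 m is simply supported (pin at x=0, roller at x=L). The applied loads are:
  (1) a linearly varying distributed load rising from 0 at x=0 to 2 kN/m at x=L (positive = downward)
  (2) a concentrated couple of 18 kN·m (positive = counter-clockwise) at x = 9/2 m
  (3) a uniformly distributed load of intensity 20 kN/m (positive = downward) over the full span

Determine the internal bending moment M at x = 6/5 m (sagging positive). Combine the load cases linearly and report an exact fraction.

Load 1 — triangular load w₀=2 kN/m (0→w₀ over full span):
  M_1 = w₀Lx/6 - w₀x³/(6L) = 2·6·(6/5)/6 - 2·(6/5)³/(6·6) = 288/125 kN·m
Load 2 — applied couple M₀=18 kN·m at a=9/2 m (b=L-a=3/2):
  M_2 = M₀x/L  [x≤a] = 18·(6/5)/6 = 18/5 kN·m
Load 3 — uniform load w=20 kN/m over full span:
  M_3 = wx(L-x)/2 = 20·(6/5)·(6-(6/5))/2 = 288/5 kN·m
Superposition: M = Σ M_i = 7938/125 kN·m ≈ 63.504000 kN·m

M(6/5) = 7938/125 kN·m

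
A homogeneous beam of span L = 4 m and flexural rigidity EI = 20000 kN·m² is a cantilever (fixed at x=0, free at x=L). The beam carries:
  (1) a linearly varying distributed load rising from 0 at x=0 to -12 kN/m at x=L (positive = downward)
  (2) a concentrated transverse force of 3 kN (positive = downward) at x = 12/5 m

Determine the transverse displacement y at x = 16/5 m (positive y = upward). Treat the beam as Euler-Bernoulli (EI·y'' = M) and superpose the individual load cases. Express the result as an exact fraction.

y(16/5) = 89971/9765625 m

Load 1 — triangular load w₀=-12 kN/m (0→w₀ over full span):
  y_1 = (w₀Lx³/12-w₀L²x²/6-w₀x⁵/(120L))/EI = ((-12)·4·(16/5)³/12-(-12)·4²·(16/5)²/6-(-12)·(16/5)⁵/(120·4))/20000 = 100096/9765625 m
Load 2 — point force P=3 kN at a=12/5 m (b=L-a=8/5):
  y_2 = -Pa²(3x-a)/(6EI)  [x>a] = -3·(12/5)²·(3·(16/5)-(12/5))/(6·20000) = -81/78125 m
Superposition: y = Σ y_i = 89971/9765625 m ≈ 0.009213 m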